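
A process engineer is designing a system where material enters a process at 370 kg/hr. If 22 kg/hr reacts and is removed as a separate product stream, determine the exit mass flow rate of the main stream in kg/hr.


Steady-state mass balance on the main outlet: F_out = F_in - F_removed
F_out = 370 - 22
F_out = 348 kg/hr


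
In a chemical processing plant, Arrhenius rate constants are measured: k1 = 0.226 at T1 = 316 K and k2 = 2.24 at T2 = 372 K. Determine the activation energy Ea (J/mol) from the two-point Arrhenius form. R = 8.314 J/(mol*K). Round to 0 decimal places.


Ea = R * ln(k2/k1) / (1/T1 - 1/T2)
ln(k2/k1) = ln(2.24/0.226) = 2.2936961
1/T1 - 1/T2 = 1/316 - 1/372 = 0.000476384919
Ea = 8.314 * 2.2936961 / 0.000476384919
Ea = 40030 J/mol


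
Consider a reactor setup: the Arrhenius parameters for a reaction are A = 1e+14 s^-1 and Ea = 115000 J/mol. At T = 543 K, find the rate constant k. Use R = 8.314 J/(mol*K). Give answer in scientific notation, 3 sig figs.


k = A * exp(-Ea/(R*T))
k = 1e+14 * exp(-115000 / (8.314 * 543))
k = 1e+14 * exp(-25.473463)
k = 8.65e+02


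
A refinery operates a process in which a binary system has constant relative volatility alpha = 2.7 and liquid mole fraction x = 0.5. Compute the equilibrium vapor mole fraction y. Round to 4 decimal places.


y = alpha*x / (1 + (alpha-1)*x)
y = 2.7*0.5 / (1 + (2.7-1)*0.5)
y = 1.35 / (1 + 0.85)
y = 1.35 / 1.85
y = 0.7297


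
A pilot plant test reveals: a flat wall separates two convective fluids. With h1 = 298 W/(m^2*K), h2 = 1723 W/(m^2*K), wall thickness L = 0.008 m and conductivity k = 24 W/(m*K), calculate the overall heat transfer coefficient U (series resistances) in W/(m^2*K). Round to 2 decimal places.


1/U = 1/h1 + L/k + 1/h2
1/U = 1/298 + 0.008/24 + 1/1723
1/U = 0.0033557047 + 0.0003333333 + 0.0005803831
1/U = 0.0042694211
U = 234.22 W/(m^2*K)


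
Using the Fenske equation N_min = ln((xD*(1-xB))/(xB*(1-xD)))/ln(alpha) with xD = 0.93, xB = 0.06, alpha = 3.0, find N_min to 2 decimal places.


N_min = ln((xD*(1-xB))/(xB*(1-xD))) / ln(alpha)
Numerator inside ln: 0.8742 / 0.0042 = 208.142857
ln(208.142857) = 5.338225
ln(alpha) = ln(3.0) = 1.098612
N_min = 5.338225 / 1.098612 = 4.86


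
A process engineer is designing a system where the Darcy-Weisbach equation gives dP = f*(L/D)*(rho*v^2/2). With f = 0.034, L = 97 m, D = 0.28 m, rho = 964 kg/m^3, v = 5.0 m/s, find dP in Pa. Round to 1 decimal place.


dP = f * (L/D) * (rho*v^2/2)
dP = 0.034 * (97/0.28) * (964*5.0^2/2)
L/D = 346.42857143
rho*v^2/2 = 964*25.0/2 = 12050.0
dP = 0.034 * 346.42857143 * 12050.0
dP = 141931.8 Pa


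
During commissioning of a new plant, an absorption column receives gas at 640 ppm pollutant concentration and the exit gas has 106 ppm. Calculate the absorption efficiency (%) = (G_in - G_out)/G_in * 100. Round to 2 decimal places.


Efficiency = (G_in - G_out) / G_in * 100%
Efficiency = (640 - 106) / 640 * 100
Efficiency = 534 / 640 * 100
Efficiency = 83.44%


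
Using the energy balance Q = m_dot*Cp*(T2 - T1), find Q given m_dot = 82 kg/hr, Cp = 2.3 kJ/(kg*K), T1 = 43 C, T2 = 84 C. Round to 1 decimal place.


Q = m_dot * Cp * (T2 - T1)
Q = 82 * 2.3 * (84 - 43)
Q = 82 * 2.3 * 41
Q = 7732.6 kJ/hr


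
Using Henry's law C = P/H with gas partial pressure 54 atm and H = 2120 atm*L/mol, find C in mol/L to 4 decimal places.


C = P / H
C = 54 / 2120
C = 0.0255 mol/L


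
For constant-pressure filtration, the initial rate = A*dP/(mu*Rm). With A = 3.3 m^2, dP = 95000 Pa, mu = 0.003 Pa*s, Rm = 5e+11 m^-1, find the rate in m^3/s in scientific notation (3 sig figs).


rate = A * dP / (mu * Rm)
rate = 3.3 * 95000 / (0.003 * 5e+11)
rate = 313500.0 / 1.500e+09
rate = 2.09e-04 m^3/s


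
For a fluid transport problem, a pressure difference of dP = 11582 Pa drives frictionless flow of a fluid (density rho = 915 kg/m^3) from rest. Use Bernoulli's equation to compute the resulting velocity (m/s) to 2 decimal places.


v = sqrt(2*dP/rho)
v = sqrt(2*11582/915)
v = sqrt(25.315847)
v = 5.03 m/s


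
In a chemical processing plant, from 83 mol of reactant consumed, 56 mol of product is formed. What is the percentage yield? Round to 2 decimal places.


Yield = (moles product / moles consumed) * 100%
Yield = (56 / 83) * 100
Yield = 0.6747 * 100
Yield = 67.47%


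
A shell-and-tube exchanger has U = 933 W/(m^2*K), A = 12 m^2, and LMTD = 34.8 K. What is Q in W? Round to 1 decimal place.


Q = U * A * LMTD
Q = 933 * 12 * 34.8
Q = 389620.8 W


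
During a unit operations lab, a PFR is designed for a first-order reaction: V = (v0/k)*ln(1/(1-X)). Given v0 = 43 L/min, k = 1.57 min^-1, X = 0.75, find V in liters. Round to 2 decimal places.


V = (v0/k) * ln(1/(1-X))
V = (43/1.57) * ln(1/(1-0.75))
V = 27.388535 * ln(4.0)
V = 27.388535 * 1.386294
V = 37.97 L


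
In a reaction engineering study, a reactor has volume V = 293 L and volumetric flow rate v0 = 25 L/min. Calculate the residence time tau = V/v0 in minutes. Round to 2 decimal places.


tau = V / v0
tau = 293 / 25
tau = 11.72 min


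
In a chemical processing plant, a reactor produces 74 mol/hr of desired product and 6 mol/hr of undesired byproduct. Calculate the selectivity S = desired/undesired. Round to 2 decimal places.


S = desired product rate / undesired product rate
S = 74 / 6
S = 12.33


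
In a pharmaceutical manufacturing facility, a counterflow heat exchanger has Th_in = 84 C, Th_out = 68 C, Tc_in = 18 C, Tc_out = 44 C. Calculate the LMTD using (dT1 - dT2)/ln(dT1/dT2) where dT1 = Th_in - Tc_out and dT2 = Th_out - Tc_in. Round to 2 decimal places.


dT1 = Th_in - Tc_out = 84 - 44 = 40
dT2 = Th_out - Tc_in = 68 - 18 = 50
LMTD = (dT1 - dT2) / ln(dT1/dT2)
LMTD = (40 - 50) / ln(40/50)
LMTD = 44.81 K


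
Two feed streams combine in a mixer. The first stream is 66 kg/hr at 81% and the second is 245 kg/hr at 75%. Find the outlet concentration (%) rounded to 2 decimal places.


Mass balance on solute: F1*x1 + F2*x2 = F3*x3
F3 = F1 + F2 = 66 + 245 = 311 kg/hr
x3 = (F1*x1 + F2*x2)/F3
x3 = (66*0.81 + 245*0.75) / 311
x3 = 76.27%


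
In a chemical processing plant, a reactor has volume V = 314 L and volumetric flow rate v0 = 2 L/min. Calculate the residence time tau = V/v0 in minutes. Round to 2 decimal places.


tau = V / v0
tau = 314 / 2
tau = 157.00 min


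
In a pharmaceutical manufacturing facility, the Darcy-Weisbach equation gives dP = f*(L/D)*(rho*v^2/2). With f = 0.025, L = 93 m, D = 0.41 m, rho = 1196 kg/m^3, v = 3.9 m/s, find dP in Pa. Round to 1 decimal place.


dP = f * (L/D) * (rho*v^2/2)
dP = 0.025 * (93/0.41) * (1196*3.9^2/2)
L/D = 226.82926829
rho*v^2/2 = 1196*15.21/2 = 9095.58
dP = 0.025 * 226.82926829 * 9095.58
dP = 51578.6 Pa


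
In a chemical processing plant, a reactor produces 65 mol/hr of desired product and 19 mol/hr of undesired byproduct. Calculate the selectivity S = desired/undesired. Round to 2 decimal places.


S = desired product rate / undesired product rate
S = 65 / 19
S = 3.42


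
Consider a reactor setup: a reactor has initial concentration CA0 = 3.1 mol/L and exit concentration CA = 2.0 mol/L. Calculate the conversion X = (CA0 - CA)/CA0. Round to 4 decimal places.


X = (CA0 - CA) / CA0
X = (3.1 - 2.0) / 3.1
X = 1.1 / 3.1
X = 0.3548


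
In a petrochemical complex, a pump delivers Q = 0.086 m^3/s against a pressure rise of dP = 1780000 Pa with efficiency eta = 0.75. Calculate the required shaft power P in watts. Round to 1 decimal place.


P = Q * dP / eta
P = 0.086 * 1780000 / 0.75
P = 153080.0 / 0.75
P = 204106.7 W


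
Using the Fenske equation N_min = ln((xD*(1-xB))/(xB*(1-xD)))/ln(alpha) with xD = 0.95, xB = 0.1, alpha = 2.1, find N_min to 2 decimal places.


N_min = ln((xD*(1-xB))/(xB*(1-xD))) / ln(alpha)
Numerator inside ln: 0.855 / 0.005 = 171.0
ln(171.0) = 5.141664
ln(alpha) = ln(2.1) = 0.741937
N_min = 5.141664 / 0.741937 = 6.93


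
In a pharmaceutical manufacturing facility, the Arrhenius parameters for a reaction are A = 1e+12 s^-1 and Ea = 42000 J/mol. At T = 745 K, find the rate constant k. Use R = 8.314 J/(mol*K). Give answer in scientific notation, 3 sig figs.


k = A * exp(-Ea/(R*T))
k = 1e+12 * exp(-42000 / (8.314 * 745))
k = 1e+12 * exp(-6.780832)
k = 1.14e+09


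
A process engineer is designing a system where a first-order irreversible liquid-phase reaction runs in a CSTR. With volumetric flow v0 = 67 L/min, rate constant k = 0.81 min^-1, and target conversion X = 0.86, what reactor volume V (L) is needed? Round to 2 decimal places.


V = v0 * X / (k * (1 - X))
V = 67 * 0.86 / (0.81 * (1 - 0.86))
V = 57.62 / (0.81 * 0.14)
V = 57.62 / 0.1134
V = 508.11 L


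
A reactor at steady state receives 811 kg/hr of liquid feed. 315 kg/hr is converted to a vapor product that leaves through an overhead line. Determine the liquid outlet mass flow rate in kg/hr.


Steady-state mass balance on the main outlet: F_out = F_in - F_removed
F_out = 811 - 315
F_out = 496 kg/hr


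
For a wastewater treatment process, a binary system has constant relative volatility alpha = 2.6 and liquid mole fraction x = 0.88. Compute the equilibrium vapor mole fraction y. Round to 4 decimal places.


y = alpha*x / (1 + (alpha-1)*x)
y = 2.6*0.88 / (1 + (2.6-1)*0.88)
y = 2.288 / (1 + 1.408)
y = 2.288 / 2.408
y = 0.9502


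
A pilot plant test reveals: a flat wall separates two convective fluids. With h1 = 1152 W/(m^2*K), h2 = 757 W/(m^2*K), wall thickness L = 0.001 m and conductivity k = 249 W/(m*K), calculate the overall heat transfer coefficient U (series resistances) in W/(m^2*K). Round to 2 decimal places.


1/U = 1/h1 + L/k + 1/h2
1/U = 1/1152 + 0.001/249 + 1/757
1/U = 0.0008680556 + 4.0161e-06 + 0.001321004
1/U = 0.0021930757
U = 455.98 W/(m^2*K)


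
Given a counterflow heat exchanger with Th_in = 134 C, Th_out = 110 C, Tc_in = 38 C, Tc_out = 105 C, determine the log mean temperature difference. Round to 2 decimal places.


dT1 = Th_in - Tc_out = 134 - 105 = 29
dT2 = Th_out - Tc_in = 110 - 38 = 72
LMTD = (dT1 - dT2) / ln(dT1/dT2)
LMTD = (29 - 72) / ln(29/72)
LMTD = 47.29 K


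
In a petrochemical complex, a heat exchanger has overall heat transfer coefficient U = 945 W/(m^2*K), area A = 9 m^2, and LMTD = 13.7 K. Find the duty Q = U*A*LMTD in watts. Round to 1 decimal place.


Q = U * A * LMTD
Q = 945 * 9 * 13.7
Q = 116518.5 W


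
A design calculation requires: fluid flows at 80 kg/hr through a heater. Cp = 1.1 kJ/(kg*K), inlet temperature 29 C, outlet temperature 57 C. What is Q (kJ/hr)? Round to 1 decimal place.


Q = m_dot * Cp * (T2 - T1)
Q = 80 * 1.1 * (57 - 29)
Q = 80 * 1.1 * 28
Q = 2464.0 kJ/hr


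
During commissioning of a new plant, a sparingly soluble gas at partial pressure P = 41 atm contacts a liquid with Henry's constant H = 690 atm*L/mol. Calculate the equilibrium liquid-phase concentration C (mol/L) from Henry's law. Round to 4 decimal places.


C = P / H
C = 41 / 690
C = 0.0594 mol/L


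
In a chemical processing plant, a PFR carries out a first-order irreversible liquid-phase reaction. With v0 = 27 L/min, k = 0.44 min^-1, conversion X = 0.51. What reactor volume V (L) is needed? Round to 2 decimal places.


V = (v0/k) * ln(1/(1-X))
V = (27/0.44) * ln(1/(1-0.51))
V = 61.363636 * ln(2.040816)
V = 61.363636 * 0.71335
V = 43.77 L


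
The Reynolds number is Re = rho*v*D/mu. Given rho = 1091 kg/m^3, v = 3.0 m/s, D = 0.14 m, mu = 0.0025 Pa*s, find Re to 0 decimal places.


Re = rho * v * D / mu
Re = 1091 * 3.0 * 0.14 / 0.0025
Re = 458.22 / 0.0025
Re = 183288


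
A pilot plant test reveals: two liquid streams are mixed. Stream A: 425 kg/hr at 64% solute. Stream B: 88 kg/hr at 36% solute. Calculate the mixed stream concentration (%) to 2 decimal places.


Mass balance on solute: F1*x1 + F2*x2 = F3*x3
F3 = F1 + F2 = 425 + 88 = 513 kg/hr
x3 = (F1*x1 + F2*x2)/F3
x3 = (425*0.64 + 88*0.36) / 513
x3 = 59.20%


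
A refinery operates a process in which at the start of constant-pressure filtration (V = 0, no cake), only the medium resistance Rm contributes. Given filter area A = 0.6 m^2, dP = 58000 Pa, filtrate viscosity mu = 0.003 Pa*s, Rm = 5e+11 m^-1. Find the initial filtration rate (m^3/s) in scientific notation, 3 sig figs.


rate = A * dP / (mu * Rm)
rate = 0.6 * 58000 / (0.003 * 5e+11)
rate = 34800.0 / 1.500e+09
rate = 2.32e-05 m^3/s


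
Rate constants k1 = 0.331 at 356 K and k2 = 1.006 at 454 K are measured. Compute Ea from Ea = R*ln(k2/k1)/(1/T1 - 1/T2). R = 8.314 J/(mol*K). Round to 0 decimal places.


Ea = R * ln(k2/k1) / (1/T1 - 1/T2)
ln(k2/k1) = ln(1.006/0.331) = 1.111619
1/T1 - 1/T2 = 1/356 - 1/454 = 0.000606345592
Ea = 8.314 * 1.111619 / 0.000606345592
Ea = 15242 J/mol


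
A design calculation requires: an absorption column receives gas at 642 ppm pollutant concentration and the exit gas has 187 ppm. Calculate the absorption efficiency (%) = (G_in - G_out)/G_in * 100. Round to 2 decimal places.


Efficiency = (G_in - G_out) / G_in * 100%
Efficiency = (642 - 187) / 642 * 100
Efficiency = 455 / 642 * 100
Efficiency = 70.87%


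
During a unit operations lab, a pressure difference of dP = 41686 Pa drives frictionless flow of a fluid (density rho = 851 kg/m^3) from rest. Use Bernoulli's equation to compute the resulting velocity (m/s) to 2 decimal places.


v = sqrt(2*dP/rho)
v = sqrt(2*41686/851)
v = sqrt(97.969448)
v = 9.90 m/s


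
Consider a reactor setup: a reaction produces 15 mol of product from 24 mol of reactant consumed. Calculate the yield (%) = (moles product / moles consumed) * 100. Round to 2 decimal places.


Yield = (moles product / moles consumed) * 100%
Yield = (15 / 24) * 100
Yield = 0.625 * 100
Yield = 62.50%


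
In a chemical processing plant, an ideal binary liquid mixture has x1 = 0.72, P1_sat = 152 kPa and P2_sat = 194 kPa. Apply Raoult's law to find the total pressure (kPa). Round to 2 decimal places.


P = x1*P1_sat + x2*P2_sat
x2 = 1 - x1 = 1 - 0.72 = 0.28
P = 0.72*152 + 0.28*194
P = 109.44 + 54.32
P = 163.76 kPa


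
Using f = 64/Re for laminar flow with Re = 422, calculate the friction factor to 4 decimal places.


f = 64 / Re
f = 64 / 422
f = 0.1517


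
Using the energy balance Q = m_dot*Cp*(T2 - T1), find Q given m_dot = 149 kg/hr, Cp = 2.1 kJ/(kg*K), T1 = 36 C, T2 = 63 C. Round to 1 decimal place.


Q = m_dot * Cp * (T2 - T1)
Q = 149 * 2.1 * (63 - 36)
Q = 149 * 2.1 * 27
Q = 8448.3 kJ/hr


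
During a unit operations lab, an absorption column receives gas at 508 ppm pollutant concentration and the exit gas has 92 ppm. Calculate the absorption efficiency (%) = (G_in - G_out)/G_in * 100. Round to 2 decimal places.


Efficiency = (G_in - G_out) / G_in * 100%
Efficiency = (508 - 92) / 508 * 100
Efficiency = 416 / 508 * 100
Efficiency = 81.89%


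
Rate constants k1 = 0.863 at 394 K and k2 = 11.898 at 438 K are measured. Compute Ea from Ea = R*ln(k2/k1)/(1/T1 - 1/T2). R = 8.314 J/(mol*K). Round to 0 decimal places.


Ea = R * ln(k2/k1) / (1/T1 - 1/T2)
ln(k2/k1) = ln(11.898/0.863) = 2.6237109
1/T1 - 1/T2 = 1/394 - 1/438 = 0.000254966043
Ea = 8.314 * 2.6237109 / 0.000254966043
Ea = 85555 J/mol


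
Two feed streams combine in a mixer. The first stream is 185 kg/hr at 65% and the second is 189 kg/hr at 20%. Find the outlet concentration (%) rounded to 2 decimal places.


Mass balance on solute: F1*x1 + F2*x2 = F3*x3
F3 = F1 + F2 = 185 + 189 = 374 kg/hr
x3 = (F1*x1 + F2*x2)/F3
x3 = (185*0.65 + 189*0.2) / 374
x3 = 42.26%


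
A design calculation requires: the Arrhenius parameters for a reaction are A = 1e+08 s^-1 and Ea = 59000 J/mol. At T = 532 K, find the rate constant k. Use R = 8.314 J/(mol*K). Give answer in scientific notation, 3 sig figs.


k = A * exp(-Ea/(R*T))
k = 1e+08 * exp(-59000 / (8.314 * 532))
k = 1e+08 * exp(-13.339218)
k = 1.61e+02


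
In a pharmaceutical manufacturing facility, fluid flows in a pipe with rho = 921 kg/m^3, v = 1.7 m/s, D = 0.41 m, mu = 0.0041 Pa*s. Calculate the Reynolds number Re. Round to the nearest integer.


Re = rho * v * D / mu
Re = 921 * 1.7 * 0.41 / 0.0041
Re = 641.937 / 0.0041
Re = 156570


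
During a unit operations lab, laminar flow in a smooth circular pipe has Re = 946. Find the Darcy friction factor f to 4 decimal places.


f = 64 / Re
f = 64 / 946
f = 0.0677


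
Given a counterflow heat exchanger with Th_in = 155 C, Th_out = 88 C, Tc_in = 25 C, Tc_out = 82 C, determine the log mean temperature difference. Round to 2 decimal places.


dT1 = Th_in - Tc_out = 155 - 82 = 73
dT2 = Th_out - Tc_in = 88 - 25 = 63
LMTD = (dT1 - dT2) / ln(dT1/dT2)
LMTD = (73 - 63) / ln(73/63)
LMTD = 67.88 K


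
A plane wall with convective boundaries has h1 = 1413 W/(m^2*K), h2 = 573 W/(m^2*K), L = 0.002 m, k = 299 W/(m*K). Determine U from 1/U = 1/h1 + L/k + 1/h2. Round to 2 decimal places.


1/U = 1/h1 + L/k + 1/h2
1/U = 1/1413 + 0.002/299 + 1/573
1/U = 0.0007077141 + 6.689e-06 + 0.0017452007
1/U = 0.0024596038
U = 406.57 W/(m^2*K)


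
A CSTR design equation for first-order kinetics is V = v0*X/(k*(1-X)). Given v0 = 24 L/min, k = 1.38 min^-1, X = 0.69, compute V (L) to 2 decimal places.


V = v0 * X / (k * (1 - X))
V = 24 * 0.69 / (1.38 * (1 - 0.69))
V = 16.56 / (1.38 * 0.31)
V = 16.56 / 0.4278
V = 38.71 L


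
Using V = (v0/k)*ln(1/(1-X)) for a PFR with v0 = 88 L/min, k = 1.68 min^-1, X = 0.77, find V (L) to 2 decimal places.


V = (v0/k) * ln(1/(1-X))
V = (88/1.68) * ln(1/(1-0.77))
V = 52.380952 * ln(4.347826)
V = 52.380952 * 1.469676
V = 76.98 L


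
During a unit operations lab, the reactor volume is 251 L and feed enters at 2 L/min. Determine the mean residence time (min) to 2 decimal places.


tau = V / v0
tau = 251 / 2
tau = 125.50 min


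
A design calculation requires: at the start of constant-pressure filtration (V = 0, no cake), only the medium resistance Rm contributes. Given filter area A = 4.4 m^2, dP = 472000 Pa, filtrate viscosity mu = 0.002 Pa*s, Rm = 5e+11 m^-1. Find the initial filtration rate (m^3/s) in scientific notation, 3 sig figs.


rate = A * dP / (mu * Rm)
rate = 4.4 * 472000 / (0.002 * 5e+11)
rate = 2076800.0 / 1.000e+09
rate = 2.08e-03 m^3/s


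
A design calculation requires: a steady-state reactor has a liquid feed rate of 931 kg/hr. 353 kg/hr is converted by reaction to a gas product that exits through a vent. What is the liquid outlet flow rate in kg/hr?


Steady-state mass balance on the main outlet: F_out = F_in - F_removed
F_out = 931 - 353
F_out = 578 kg/hr


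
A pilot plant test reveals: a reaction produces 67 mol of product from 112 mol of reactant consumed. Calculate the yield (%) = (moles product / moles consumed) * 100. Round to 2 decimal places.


Yield = (moles product / moles consumed) * 100%
Yield = (67 / 112) * 100
Yield = 0.5982 * 100
Yield = 59.82%


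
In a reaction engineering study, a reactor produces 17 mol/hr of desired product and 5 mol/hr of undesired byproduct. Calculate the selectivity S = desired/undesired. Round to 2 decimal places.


S = desired product rate / undesired product rate
S = 17 / 5
S = 3.40


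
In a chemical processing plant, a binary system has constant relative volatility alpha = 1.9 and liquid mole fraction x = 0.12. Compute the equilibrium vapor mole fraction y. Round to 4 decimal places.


y = alpha*x / (1 + (alpha-1)*x)
y = 1.9*0.12 / (1 + (1.9-1)*0.12)
y = 0.228 / (1 + 0.108)
y = 0.228 / 1.108
y = 0.2058


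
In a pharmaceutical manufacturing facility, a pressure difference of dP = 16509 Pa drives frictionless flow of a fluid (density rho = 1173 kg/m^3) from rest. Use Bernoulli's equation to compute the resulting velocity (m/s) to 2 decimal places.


v = sqrt(2*dP/rho)
v = sqrt(2*16509/1173)
v = sqrt(28.148338)
v = 5.31 m/s


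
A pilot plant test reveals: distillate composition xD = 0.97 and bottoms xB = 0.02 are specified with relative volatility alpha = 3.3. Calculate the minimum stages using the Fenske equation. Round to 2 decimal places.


N_min = ln((xD*(1-xB))/(xB*(1-xD))) / ln(alpha)
Numerator inside ln: 0.9506 / 0.0006 = 1584.333333
ln(1584.333333) = 7.367919
ln(alpha) = ln(3.3) = 1.193922
N_min = 7.367919 / 1.193922 = 6.17


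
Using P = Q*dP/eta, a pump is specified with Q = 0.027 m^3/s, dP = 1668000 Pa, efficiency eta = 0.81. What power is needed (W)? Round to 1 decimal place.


P = Q * dP / eta
P = 0.027 * 1668000 / 0.81
P = 45036.0 / 0.81
P = 55600.0 W


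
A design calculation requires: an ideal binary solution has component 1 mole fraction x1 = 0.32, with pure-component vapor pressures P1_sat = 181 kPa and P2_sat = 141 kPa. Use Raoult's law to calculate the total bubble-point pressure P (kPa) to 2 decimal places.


P = x1*P1_sat + x2*P2_sat
x2 = 1 - x1 = 1 - 0.32 = 0.68
P = 0.32*181 + 0.68*141
P = 57.92 + 95.88
P = 153.80 kPa


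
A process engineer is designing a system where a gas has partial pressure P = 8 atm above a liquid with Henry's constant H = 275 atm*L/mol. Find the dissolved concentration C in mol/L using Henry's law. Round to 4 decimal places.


C = P / H
C = 8 / 275
C = 0.0291 mol/L


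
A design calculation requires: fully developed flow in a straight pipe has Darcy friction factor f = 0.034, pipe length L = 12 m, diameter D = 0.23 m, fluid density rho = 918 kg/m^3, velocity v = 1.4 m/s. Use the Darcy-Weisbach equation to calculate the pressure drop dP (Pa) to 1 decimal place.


dP = f * (L/D) * (rho*v^2/2)
dP = 0.034 * (12/0.23) * (918*1.4^2/2)
L/D = 52.17391304
rho*v^2/2 = 918*1.96/2 = 899.64
dP = 0.034 * 52.17391304 * 899.64
dP = 1595.9 Pa


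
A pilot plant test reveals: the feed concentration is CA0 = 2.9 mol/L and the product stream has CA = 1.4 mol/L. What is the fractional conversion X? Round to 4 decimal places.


X = (CA0 - CA) / CA0
X = (2.9 - 1.4) / 2.9
X = 1.5 / 2.9
X = 0.5172


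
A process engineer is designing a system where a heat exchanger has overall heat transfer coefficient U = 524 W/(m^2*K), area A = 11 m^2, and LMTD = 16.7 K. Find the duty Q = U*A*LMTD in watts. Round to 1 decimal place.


Q = U * A * LMTD
Q = 524 * 11 * 16.7
Q = 96258.8 W


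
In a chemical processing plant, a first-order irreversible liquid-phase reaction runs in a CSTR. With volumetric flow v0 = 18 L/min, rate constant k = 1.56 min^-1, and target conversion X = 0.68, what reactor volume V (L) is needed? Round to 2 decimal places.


V = v0 * X / (k * (1 - X))
V = 18 * 0.68 / (1.56 * (1 - 0.68))
V = 12.24 / (1.56 * 0.32)
V = 12.24 / 0.4992
V = 24.52 L


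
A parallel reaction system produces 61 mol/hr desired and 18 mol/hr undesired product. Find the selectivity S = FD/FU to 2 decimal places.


S = desired product rate / undesired product rate
S = 61 / 18
S = 3.39


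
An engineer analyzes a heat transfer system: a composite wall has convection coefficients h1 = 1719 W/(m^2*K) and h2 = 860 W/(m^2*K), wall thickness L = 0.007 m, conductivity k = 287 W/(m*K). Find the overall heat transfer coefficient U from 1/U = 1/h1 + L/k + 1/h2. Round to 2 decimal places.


1/U = 1/h1 + L/k + 1/h2
1/U = 1/1719 + 0.007/287 + 1/860
1/U = 0.0005817336 + 2.43902e-05 + 0.0011627907
1/U = 0.0017689145
U = 565.32 W/(m^2*K)


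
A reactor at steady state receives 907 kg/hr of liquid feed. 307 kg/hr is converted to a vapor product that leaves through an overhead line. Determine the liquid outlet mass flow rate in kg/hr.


Steady-state mass balance on the main outlet: F_out = F_in - F_removed
F_out = 907 - 307
F_out = 600 kg/hr


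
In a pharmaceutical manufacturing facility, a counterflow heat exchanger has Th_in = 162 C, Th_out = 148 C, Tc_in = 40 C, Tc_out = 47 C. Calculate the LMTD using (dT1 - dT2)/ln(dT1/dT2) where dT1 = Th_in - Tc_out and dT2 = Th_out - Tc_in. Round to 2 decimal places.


dT1 = Th_in - Tc_out = 162 - 47 = 115
dT2 = Th_out - Tc_in = 148 - 40 = 108
LMTD = (dT1 - dT2) / ln(dT1/dT2)
LMTD = (115 - 108) / ln(115/108)
LMTD = 111.46 K


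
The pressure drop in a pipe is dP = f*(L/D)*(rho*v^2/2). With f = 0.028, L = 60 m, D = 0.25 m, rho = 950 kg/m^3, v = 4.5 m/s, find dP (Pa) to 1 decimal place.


dP = f * (L/D) * (rho*v^2/2)
dP = 0.028 * (60/0.25) * (950*4.5^2/2)
L/D = 240.0
rho*v^2/2 = 950*20.25/2 = 9618.75
dP = 0.028 * 240.0 * 9618.75
dP = 64638.0 Pa


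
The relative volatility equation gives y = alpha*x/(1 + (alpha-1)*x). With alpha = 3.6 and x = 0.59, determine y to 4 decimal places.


y = alpha*x / (1 + (alpha-1)*x)
y = 3.6*0.59 / (1 + (3.6-1)*0.59)
y = 2.124 / (1 + 1.534)
y = 2.124 / 2.534
y = 0.8382


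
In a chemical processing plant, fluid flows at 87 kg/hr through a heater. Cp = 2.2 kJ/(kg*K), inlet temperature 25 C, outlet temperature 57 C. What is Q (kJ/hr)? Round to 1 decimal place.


Q = m_dot * Cp * (T2 - T1)
Q = 87 * 2.2 * (57 - 25)
Q = 87 * 2.2 * 32
Q = 6124.8 kJ/hr


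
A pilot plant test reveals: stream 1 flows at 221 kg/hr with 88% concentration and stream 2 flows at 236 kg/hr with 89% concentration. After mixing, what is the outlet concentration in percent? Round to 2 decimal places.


Mass balance on solute: F1*x1 + F2*x2 = F3*x3
F3 = F1 + F2 = 221 + 236 = 457 kg/hr
x3 = (F1*x1 + F2*x2)/F3
x3 = (221*0.88 + 236*0.89) / 457
x3 = 88.52%


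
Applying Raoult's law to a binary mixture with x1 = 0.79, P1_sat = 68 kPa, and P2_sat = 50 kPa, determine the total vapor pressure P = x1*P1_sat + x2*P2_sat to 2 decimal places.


P = x1*P1_sat + x2*P2_sat
x2 = 1 - x1 = 1 - 0.79 = 0.21
P = 0.79*68 + 0.21*50
P = 53.72 + 10.5
P = 64.22 kPa


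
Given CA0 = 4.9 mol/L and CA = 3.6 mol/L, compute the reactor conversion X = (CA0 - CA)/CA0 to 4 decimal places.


X = (CA0 - CA) / CA0
X = (4.9 - 3.6) / 4.9
X = 1.3 / 4.9
X = 0.2653


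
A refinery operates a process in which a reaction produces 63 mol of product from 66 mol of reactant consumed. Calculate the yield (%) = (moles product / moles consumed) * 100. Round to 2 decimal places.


Yield = (moles product / moles consumed) * 100%
Yield = (63 / 66) * 100
Yield = 0.9545 * 100
Yield = 95.45%


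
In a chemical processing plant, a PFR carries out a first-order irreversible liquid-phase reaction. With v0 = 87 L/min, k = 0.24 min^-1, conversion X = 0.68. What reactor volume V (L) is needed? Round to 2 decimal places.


V = (v0/k) * ln(1/(1-X))
V = (87/0.24) * ln(1/(1-0.68))
V = 362.5 * ln(3.125)
V = 362.5 * 1.139434
V = 413.04 L


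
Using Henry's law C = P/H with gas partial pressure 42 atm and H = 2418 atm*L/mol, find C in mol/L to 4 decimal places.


C = P / H
C = 42 / 2418
C = 0.0174 mol/L


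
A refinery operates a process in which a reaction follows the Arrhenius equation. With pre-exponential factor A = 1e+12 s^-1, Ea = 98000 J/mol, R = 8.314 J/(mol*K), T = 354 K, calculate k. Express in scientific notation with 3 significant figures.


k = A * exp(-Ea/(R*T))
k = 1e+12 * exp(-98000 / (8.314 * 354))
k = 1e+12 * exp(-33.297589)
k = 3.46e-03


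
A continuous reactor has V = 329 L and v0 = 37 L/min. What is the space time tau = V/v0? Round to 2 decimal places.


tau = V / v0
tau = 329 / 37
tau = 8.89 min


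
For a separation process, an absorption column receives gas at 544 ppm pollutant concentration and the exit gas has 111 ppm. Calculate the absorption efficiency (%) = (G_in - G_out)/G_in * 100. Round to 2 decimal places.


Efficiency = (G_in - G_out) / G_in * 100%
Efficiency = (544 - 111) / 544 * 100
Efficiency = 433 / 544 * 100
Efficiency = 79.60%


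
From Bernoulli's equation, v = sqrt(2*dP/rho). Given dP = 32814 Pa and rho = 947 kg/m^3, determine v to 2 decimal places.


v = sqrt(2*dP/rho)
v = sqrt(2*32814/947)
v = sqrt(69.30095)
v = 8.32 m/s


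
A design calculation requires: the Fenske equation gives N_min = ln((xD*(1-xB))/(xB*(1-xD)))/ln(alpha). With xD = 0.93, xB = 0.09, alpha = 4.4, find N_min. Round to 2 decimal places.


N_min = ln((xD*(1-xB))/(xB*(1-xD))) / ln(alpha)
Numerator inside ln: 0.8463 / 0.0063 = 134.333333
ln(134.333333) = 4.900324
ln(alpha) = ln(4.4) = 1.481605
N_min = 4.900324 / 1.481605 = 3.31


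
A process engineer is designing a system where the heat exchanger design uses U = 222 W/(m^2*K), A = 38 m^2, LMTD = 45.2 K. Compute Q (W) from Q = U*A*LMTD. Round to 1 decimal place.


Q = U * A * LMTD
Q = 222 * 38 * 45.2
Q = 381307.2 W


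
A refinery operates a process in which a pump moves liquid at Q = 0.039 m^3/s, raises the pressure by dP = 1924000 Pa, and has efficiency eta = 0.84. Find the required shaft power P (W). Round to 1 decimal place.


P = Q * dP / eta
P = 0.039 * 1924000 / 0.84
P = 75036.0 / 0.84
P = 89328.6 W


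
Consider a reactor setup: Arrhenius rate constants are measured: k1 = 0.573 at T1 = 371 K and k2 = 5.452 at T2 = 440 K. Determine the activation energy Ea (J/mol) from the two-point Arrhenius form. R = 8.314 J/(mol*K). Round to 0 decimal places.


Ea = R * ln(k2/k1) / (1/T1 - 1/T2)
ln(k2/k1) = ln(5.452/0.573) = 2.2528521
1/T1 - 1/T2 = 1/371 - 1/440 = 0.000422690517
Ea = 8.314 * 2.2528521 / 0.000422690517
Ea = 44312 J/mol


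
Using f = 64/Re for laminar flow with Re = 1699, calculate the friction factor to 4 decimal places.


f = 64 / Re
f = 64 / 1699
f = 0.0377


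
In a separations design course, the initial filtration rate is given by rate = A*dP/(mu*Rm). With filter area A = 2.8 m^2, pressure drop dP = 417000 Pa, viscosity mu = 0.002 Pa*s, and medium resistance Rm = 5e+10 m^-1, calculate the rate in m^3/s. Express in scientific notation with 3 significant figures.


rate = A * dP / (mu * Rm)
rate = 2.8 * 417000 / (0.002 * 5e+10)
rate = 1167600.0 / 1.000e+08
rate = 1.17e-02 m^3/s


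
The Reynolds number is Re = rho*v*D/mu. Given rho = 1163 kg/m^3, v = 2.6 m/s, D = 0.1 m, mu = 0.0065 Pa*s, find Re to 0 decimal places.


Re = rho * v * D / mu
Re = 1163 * 2.6 * 0.1 / 0.0065
Re = 302.38 / 0.0065
Re = 46520


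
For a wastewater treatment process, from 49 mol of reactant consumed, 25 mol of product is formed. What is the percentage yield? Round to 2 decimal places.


Yield = (moles product / moles consumed) * 100%
Yield = (25 / 49) * 100
Yield = 0.5102 * 100
Yield = 51.02%


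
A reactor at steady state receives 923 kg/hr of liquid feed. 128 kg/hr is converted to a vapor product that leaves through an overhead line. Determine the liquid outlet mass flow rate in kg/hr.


Steady-state mass balance on the main outlet: F_out = F_in - F_removed
F_out = 923 - 128
F_out = 795 kg/hr


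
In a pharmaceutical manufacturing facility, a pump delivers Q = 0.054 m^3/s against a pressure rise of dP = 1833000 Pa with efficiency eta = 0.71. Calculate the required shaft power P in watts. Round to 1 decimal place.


P = Q * dP / eta
P = 0.054 * 1833000 / 0.71
P = 98982.0 / 0.71
P = 139411.3 W


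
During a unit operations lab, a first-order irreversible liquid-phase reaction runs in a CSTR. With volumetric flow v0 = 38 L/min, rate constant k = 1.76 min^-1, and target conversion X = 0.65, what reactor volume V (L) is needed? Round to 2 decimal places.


V = v0 * X / (k * (1 - X))
V = 38 * 0.65 / (1.76 * (1 - 0.65))
V = 24.7 / (1.76 * 0.35)
V = 24.7 / 0.616
V = 40.10 L


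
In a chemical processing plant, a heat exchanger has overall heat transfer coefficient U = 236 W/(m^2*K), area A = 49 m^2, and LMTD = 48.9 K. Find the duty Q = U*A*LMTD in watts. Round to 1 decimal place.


Q = U * A * LMTD
Q = 236 * 49 * 48.9
Q = 565479.6 W


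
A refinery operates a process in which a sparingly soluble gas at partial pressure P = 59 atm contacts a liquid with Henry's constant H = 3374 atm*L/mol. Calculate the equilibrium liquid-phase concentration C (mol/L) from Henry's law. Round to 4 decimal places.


C = P / H
C = 59 / 3374
C = 0.0175 mol/L


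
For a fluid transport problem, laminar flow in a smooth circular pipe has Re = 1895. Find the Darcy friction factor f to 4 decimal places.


f = 64 / Re
f = 64 / 1895
f = 0.0338


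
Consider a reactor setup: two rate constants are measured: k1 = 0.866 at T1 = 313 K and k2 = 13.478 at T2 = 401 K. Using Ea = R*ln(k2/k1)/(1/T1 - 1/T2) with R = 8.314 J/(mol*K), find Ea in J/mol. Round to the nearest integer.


Ea = R * ln(k2/k1) / (1/T1 - 1/T2)
ln(k2/k1) = ln(13.478/0.866) = 2.7449291
1/T1 - 1/T2 = 1/313 - 1/401 = 0.000701122593
Ea = 8.314 * 2.7449291 / 0.000701122593
Ea = 32550 J/mol


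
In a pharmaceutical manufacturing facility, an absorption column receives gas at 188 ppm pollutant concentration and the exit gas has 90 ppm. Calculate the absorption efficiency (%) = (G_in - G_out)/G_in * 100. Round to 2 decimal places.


Efficiency = (G_in - G_out) / G_in * 100%
Efficiency = (188 - 90) / 188 * 100
Efficiency = 98 / 188 * 100
Efficiency = 52.13%


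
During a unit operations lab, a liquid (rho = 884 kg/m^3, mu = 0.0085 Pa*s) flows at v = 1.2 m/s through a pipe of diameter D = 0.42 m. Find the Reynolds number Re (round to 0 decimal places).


Re = rho * v * D / mu
Re = 884 * 1.2 * 0.42 / 0.0085
Re = 445.536 / 0.0085
Re = 52416


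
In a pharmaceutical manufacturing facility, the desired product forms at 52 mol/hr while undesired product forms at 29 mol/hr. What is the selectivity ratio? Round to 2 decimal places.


S = desired product rate / undesired product rate
S = 52 / 29
S = 1.79


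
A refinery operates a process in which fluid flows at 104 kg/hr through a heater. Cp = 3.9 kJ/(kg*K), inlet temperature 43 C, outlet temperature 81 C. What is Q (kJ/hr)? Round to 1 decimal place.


Q = m_dot * Cp * (T2 - T1)
Q = 104 * 3.9 * (81 - 43)
Q = 104 * 3.9 * 38
Q = 15412.8 kJ/hr


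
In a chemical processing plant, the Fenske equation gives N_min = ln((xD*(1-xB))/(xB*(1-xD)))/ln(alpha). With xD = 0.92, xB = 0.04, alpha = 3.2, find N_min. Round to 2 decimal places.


N_min = ln((xD*(1-xB))/(xB*(1-xD))) / ln(alpha)
Numerator inside ln: 0.8832 / 0.0032 = 276.0
ln(276.0) = 5.620401
ln(alpha) = ln(3.2) = 1.163151
N_min = 5.620401 / 1.163151 = 4.83


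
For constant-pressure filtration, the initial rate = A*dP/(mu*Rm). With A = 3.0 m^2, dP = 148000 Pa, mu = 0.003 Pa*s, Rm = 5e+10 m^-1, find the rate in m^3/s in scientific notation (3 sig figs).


rate = A * dP / (mu * Rm)
rate = 3.0 * 148000 / (0.003 * 5e+10)
rate = 444000.0 / 1.500e+08
rate = 2.96e-03 m^3/s


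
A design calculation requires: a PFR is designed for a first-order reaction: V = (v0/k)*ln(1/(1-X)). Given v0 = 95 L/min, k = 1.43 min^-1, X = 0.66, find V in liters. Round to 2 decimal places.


V = (v0/k) * ln(1/(1-X))
V = (95/1.43) * ln(1/(1-0.66))
V = 66.433566 * ln(2.941176)
V = 66.433566 * 1.07881
V = 71.67 L


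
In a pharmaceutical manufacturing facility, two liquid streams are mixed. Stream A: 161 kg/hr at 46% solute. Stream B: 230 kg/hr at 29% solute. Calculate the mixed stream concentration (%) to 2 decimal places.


Mass balance on solute: F1*x1 + F2*x2 = F3*x3
F3 = F1 + F2 = 161 + 230 = 391 kg/hr
x3 = (F1*x1 + F2*x2)/F3
x3 = (161*0.46 + 230*0.29) / 391
x3 = 36.00%


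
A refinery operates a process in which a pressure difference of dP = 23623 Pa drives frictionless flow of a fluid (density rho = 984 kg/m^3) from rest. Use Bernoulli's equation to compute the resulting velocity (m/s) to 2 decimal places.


v = sqrt(2*dP/rho)
v = sqrt(2*23623/984)
v = sqrt(48.014228)
v = 6.93 m/s


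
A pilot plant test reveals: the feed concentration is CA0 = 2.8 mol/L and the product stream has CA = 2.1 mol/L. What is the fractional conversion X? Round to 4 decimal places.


X = (CA0 - CA) / CA0
X = (2.8 - 2.1) / 2.8
X = 0.7 / 2.8
X = 0.2500


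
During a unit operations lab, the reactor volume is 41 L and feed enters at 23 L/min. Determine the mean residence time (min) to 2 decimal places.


tau = V / v0
tau = 41 / 23
tau = 1.78 min


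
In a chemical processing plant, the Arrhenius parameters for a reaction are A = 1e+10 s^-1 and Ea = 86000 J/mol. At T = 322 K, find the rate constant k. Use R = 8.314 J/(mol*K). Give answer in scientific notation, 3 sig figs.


k = A * exp(-Ea/(R*T))
k = 1e+10 * exp(-86000 / (8.314 * 322))
k = 1e+10 * exp(-32.124218)
k = 1.12e-04


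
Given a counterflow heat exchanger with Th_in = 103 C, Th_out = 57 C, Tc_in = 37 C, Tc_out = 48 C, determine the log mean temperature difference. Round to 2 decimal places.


dT1 = Th_in - Tc_out = 103 - 48 = 55
dT2 = Th_out - Tc_in = 57 - 37 = 20
LMTD = (dT1 - dT2) / ln(dT1/dT2)
LMTD = (55 - 20) / ln(55/20)
LMTD = 34.60 K


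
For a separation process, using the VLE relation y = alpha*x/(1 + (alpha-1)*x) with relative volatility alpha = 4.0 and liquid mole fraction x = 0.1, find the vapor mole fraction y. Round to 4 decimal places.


y = alpha*x / (1 + (alpha-1)*x)
y = 4.0*0.1 / (1 + (4.0-1)*0.1)
y = 0.4 / (1 + 0.3)
y = 0.4 / 1.3
y = 0.3077


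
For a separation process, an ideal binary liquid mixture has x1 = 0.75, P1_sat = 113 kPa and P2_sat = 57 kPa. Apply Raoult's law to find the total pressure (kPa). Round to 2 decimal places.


P = x1*P1_sat + x2*P2_sat
x2 = 1 - x1 = 1 - 0.75 = 0.25
P = 0.75*113 + 0.25*57
P = 84.75 + 14.25
P = 99.00 kPa


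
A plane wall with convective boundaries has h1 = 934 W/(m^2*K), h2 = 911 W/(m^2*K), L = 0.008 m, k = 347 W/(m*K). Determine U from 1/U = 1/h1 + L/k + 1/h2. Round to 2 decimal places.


1/U = 1/h1 + L/k + 1/h2
1/U = 1/934 + 0.008/347 + 1/911
1/U = 0.0010706638 + 2.30548e-05 + 0.0010976948
1/U = 0.0021914134
U = 456.33 W/(m^2*K)


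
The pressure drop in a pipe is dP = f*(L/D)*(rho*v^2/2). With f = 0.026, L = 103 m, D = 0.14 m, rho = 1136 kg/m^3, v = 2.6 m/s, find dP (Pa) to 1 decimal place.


dP = f * (L/D) * (rho*v^2/2)
dP = 0.026 * (103/0.14) * (1136*2.6^2/2)
L/D = 735.71428571
rho*v^2/2 = 1136*6.76/2 = 3839.68
dP = 0.026 * 735.71428571 * 3839.68
dP = 73447.6 Pa


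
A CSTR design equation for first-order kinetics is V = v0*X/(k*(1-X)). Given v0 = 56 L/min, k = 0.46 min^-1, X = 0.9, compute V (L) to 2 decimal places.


V = v0 * X / (k * (1 - X))
V = 56 * 0.9 / (0.46 * (1 - 0.9))
V = 50.4 / (0.46 * 0.1)
V = 50.4 / 0.046
V = 1095.65 L


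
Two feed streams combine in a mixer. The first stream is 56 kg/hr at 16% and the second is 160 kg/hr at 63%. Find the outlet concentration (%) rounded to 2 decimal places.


Mass balance on solute: F1*x1 + F2*x2 = F3*x3
F3 = F1 + F2 = 56 + 160 = 216 kg/hr
x3 = (F1*x1 + F2*x2)/F3
x3 = (56*0.16 + 160*0.63) / 216
x3 = 50.81%


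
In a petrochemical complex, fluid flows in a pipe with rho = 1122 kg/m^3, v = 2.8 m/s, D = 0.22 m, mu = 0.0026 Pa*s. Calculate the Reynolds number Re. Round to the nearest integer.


Re = rho * v * D / mu
Re = 1122 * 2.8 * 0.22 / 0.0026
Re = 691.152 / 0.0026
Re = 265828


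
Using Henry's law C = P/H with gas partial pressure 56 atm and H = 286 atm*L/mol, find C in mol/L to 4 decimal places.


C = P / H
C = 56 / 286
C = 0.1958 mol/L


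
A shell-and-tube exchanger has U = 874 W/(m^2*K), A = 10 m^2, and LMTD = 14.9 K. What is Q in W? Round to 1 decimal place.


Q = U * A * LMTD
Q = 874 * 10 * 14.9
Q = 130226.0 W


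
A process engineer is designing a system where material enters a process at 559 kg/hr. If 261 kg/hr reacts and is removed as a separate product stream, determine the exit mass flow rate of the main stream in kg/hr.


Steady-state mass balance on the main outlet: F_out = F_in - F_removed
F_out = 559 - 261
F_out = 298 kg/hr


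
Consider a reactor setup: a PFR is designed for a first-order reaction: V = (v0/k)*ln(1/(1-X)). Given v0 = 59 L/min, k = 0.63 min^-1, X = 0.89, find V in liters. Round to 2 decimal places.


V = (v0/k) * ln(1/(1-X))
V = (59/0.63) * ln(1/(1-0.89))
V = 93.650794 * ln(9.090909)
V = 93.650794 * 2.207275
V = 206.71 L


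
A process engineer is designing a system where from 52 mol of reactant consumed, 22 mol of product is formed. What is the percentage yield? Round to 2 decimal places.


Yield = (moles product / moles consumed) * 100%
Yield = (22 / 52) * 100
Yield = 0.4231 * 100
Yield = 42.31%


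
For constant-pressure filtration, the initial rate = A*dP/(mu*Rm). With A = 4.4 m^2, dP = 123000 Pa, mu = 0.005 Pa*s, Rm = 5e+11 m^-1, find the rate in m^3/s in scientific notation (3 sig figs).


rate = A * dP / (mu * Rm)
rate = 4.4 * 123000 / (0.005 * 5e+11)
rate = 541200.0 / 2.500e+09
rate = 2.16e-04 m^3/s
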